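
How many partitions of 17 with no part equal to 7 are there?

Systematic enumeration (by largest part, then next-largest, …) yields 255.

255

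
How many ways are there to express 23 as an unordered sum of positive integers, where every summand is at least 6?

12

The partitions of 23 that satisfy the conditions:
23
6,17
7,16
8,15
9,14
10,13
11,12
6,6,11
6,7,10
6,8,9
7,7,9
7,8,8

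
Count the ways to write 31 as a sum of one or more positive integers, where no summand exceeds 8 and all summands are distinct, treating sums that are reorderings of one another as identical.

3

Enumerating:
8, 7, 6, 5, 4, 1
8, 7, 6, 5, 3, 2
8, 7, 6, 4, 3, 2, 1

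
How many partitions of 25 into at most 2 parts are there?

Listing the qualifying partitions of 25:
25
24, 1
23, 2
22, 3
21, 4
20, 5
19, 6
18, 7
17, 8
16, 9
15, 10
14, 11
13, 12
Counting gives 13.

13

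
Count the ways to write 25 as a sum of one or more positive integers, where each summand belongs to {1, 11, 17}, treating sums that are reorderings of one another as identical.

4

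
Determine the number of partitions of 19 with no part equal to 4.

Enumerating by decreasing first part gives 314 partitions in all.

314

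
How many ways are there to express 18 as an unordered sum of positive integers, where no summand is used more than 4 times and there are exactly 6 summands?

55

There are too many to list fully; the first 12 (by largest part) are:
12+2+1+1+1+1
11+3+1+1+1+1
11+2+2+1+1+1
10+4+1+1+1+1
10+3+2+1+1+1
10+2+2+2+1+1
9+5+1+1+1+1
9+4+2+1+1+1
9+3+3+1+1+1
9+3+2+2+1+1
9+2+2+2+2+1
8+6+1+1+1+1
…and 43 more, for 55 total.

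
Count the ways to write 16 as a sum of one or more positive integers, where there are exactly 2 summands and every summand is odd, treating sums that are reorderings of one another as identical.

4

They are:
15 + 1
13 + 3
11 + 5
9 + 7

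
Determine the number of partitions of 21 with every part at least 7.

They are:
21
7,14
8,13
9,12
10,11
7,7,7
That's 6 in total.

6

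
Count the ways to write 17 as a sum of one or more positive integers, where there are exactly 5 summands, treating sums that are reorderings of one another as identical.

47

There are too many to list fully; the first 12 (by largest part) are:
1+1+1+1+13
1+1+1+2+12
1+1+1+3+11
1+1+2+2+11
1+1+1+4+10
1+1+2+3+10
1+2+2+2+10
1+1+1+5+9
1+1+2+4+9
1+1+3+3+9
1+2+2+3+9
2+2+2+2+9
…and 35 more, for 47 total.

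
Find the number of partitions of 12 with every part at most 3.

19

They are:
3+3+3+3
3+3+3+2+1
3+3+3+1+1+1
3+3+2+2+2
3+3+2+2+1+1
3+3+2+1+1+1+1
3+3+1+1+1+1+1+1
3+2+2+2+2+1
3+2+2+2+1+1+1
3+2+2+1+1+1+1+1
3+2+1+1+1+1+1+1+1
3+1+1+1+1+1+1+1+1+1
2+2+2+2+2+2
2+2+2+2+2+1+1
2+2+2+2+1+1+1+1
2+2+2+1+1+1+1+1+1
2+2+1+1+1+1+1+1+1+1
2+1+1+1+1+1+1+1+1+1+1
1+1+1+1+1+1+1+1+1+1+1+1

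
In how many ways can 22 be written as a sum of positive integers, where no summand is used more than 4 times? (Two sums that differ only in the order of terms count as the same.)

A full systematic count gives 628.

628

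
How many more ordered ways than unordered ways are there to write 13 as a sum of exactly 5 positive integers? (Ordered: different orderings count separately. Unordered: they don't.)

477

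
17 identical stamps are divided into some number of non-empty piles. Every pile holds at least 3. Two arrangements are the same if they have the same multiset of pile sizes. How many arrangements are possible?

25

They are:
17
14, 3
13, 4
12, 5
11, 6
11, 3, 3
10, 7
10, 4, 3
9, 8
9, 5, 3
9, 4, 4
8, 6, 3
8, 5, 4
8, 3, 3, 3
7, 7, 3
7, 6, 4
7, 5, 5
7, 4, 3, 3
6, 6, 5
6, 5, 3, 3
6, 4, 4, 3
5, 5, 4, 3
5, 4, 4, 4
5, 3, 3, 3, 3
4, 4, 3, 3, 3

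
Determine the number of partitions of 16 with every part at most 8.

186

A full systematic count gives 186.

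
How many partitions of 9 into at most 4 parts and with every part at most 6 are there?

14

Enumerating:
6,3
6,2,1
6,1,1,1
5,4
5,3,1
5,2,2
5,2,1,1
4,4,1
4,3,2
4,3,1,1
4,2,2,1
3,3,3
3,3,2,1
3,2,2,2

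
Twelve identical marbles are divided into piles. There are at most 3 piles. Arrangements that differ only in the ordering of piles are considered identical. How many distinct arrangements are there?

They are:
12
11 + 1
10 + 2
10 + 1 + 1
9 + 3
9 + 2 + 1
8 + 4
8 + 3 + 1
8 + 2 + 2
7 + 5
7 + 4 + 1
7 + 3 + 2
6 + 6
6 + 5 + 1
6 + 4 + 2
6 + 3 + 3
5 + 5 + 2
5 + 4 + 3
4 + 4 + 4

19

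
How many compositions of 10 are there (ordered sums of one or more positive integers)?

The number of compositions of n is 2^(n−1); here 2^9 = 512.

512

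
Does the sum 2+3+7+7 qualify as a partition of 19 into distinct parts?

No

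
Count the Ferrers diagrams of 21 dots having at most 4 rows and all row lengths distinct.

65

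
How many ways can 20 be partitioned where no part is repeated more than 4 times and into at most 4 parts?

108

There are 108 such partitions.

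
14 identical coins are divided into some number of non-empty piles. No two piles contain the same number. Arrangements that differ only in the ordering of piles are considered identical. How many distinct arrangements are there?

22

Enumerating:
14
1,13
2,12
3,11
1,2,11
4,10
1,3,10
5,9
1,4,9
2,3,9
6,8
1,5,8
2,4,8
1,2,3,8
1,6,7
2,5,7
3,4,7
1,2,4,7
3,5,6
1,2,5,6
1,3,4,6
2,3,4,5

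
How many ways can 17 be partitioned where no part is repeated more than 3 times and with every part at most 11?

149

There are 149 such partitions.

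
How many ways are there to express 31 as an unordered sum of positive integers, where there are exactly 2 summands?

15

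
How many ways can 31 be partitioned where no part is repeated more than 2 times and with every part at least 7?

25

The partitions of 31 that satisfy the conditions:
31
24 + 7
23 + 8
22 + 9
21 + 10
20 + 11
19 + 12
18 + 13
17 + 14
17 + 7 + 7
16 + 15
16 + 8 + 7
15 + 9 + 7
15 + 8 + 8
14 + 10 + 7
14 + 9 + 8
13 + 11 + 7
13 + 10 + 8
13 + 9 + 9
12 + 12 + 7
12 + 11 + 8
12 + 10 + 9
11 + 11 + 9
11 + 10 + 10
9 + 8 + 7 + 7
Counting gives 25.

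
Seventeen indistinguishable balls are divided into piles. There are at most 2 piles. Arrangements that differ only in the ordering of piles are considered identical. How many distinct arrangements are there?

They are:
17
1, 16
2, 15
3, 14
4, 13
5, 12
6, 11
7, 10
8, 9
Counting gives 9.

9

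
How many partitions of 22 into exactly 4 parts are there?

84

Systematic enumeration (by largest part, then next-largest, …) yields 84.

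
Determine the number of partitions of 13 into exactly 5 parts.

18

Enumerating:
9, 1, 1, 1, 1
8, 2, 1, 1, 1
7, 3, 1, 1, 1
7, 2, 2, 1, 1
6, 4, 1, 1, 1
6, 3, 2, 1, 1
6, 2, 2, 2, 1
5, 5, 1, 1, 1
5, 4, 2, 1, 1
5, 3, 3, 1, 1
5, 3, 2, 2, 1
5, 2, 2, 2, 2
4, 4, 3, 1, 1
4, 4, 2, 2, 1
4, 3, 3, 2, 1
4, 3, 2, 2, 2
3, 3, 3, 3, 1
3, 3, 3, 2, 2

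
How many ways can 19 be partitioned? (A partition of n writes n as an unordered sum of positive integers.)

490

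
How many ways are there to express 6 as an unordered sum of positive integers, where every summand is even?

3

They are:
6
2 + 4
2 + 2 + 2
That's 3 in total.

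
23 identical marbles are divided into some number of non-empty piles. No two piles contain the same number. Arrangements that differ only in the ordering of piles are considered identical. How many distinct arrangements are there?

There are 104 such partitions.

104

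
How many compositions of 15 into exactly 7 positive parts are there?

3003

By stars and bars with positive parts, the count is C(14,6) = 3003.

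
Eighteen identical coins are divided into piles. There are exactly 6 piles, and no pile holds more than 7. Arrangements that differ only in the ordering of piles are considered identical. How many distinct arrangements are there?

39

A partial list (first 12 by largest part):
1 + 1 + 1 + 1 + 7 + 7
1 + 1 + 1 + 2 + 6 + 7
1 + 1 + 1 + 3 + 5 + 7
1 + 1 + 2 + 2 + 5 + 7
1 + 1 + 1 + 4 + 4 + 7
1 + 1 + 2 + 3 + 4 + 7
1 + 2 + 2 + 2 + 4 + 7
1 + 1 + 3 + 3 + 3 + 7
1 + 2 + 2 + 3 + 3 + 7
2 + 2 + 2 + 2 + 3 + 7
1 + 1 + 1 + 3 + 6 + 6
1 + 1 + 2 + 2 + 6 + 6
…and 27 more, for 39 total.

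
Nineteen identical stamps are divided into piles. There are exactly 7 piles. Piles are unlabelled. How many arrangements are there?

65

There are too many to list fully; the first 12 (by largest part) are:
13, 1, 1, 1, 1, 1, 1
12, 2, 1, 1, 1, 1, 1
11, 3, 1, 1, 1, 1, 1
11, 2, 2, 1, 1, 1, 1
10, 4, 1, 1, 1, 1, 1
10, 3, 2, 1, 1, 1, 1
10, 2, 2, 2, 1, 1, 1
9, 5, 1, 1, 1, 1, 1
9, 4, 2, 1, 1, 1, 1
9, 3, 3, 1, 1, 1, 1
9, 3, 2, 2, 1, 1, 1
9, 2, 2, 2, 2, 1, 1
…and 53 more, for 65 total.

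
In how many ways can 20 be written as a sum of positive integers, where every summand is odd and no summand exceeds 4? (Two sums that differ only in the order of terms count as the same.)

7

The partitions of 20 that satisfy the conditions:
3 + 3 + 3 + 3 + 3 + 3 + 1 + 1
3 + 3 + 3 + 3 + 3 + 1 + 1 + 1 + 1 + 1
3 + 3 + 3 + 3 + 1 + 1 + 1 + 1 + 1 + 1 + 1 + 1
3 + 3 + 3 + 1 + 1 + 1 + 1 + 1 + 1 + 1 + 1 + 1 + 1 + 1
3 + 3 + 1 + 1 + 1 + 1 + 1 + 1 + 1 + 1 + 1 + 1 + 1 + 1 + 1 + 1
3 + 1 + 1 + 1 + 1 + 1 + 1 + 1 + 1 + 1 + 1 + 1 + 1 + 1 + 1 + 1 + 1 + 1
1 + 1 + 1 + 1 + 1 + 1 + 1 + 1 + 1 + 1 + 1 + 1 + 1 + 1 + 1 + 1 + 1 + 1 + 1 + 1
Counting gives 7.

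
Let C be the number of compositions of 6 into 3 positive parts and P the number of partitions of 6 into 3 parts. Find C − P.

7

Ordered (compositions into 3 parts): C(5,2) = 10.
Partitions of 6 into exactly 3 parts: 3.
Difference: 10 − 3 = 7.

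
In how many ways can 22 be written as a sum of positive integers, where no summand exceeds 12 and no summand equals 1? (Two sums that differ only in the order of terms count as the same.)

Enumerating by decreasing first part gives 180 partitions in all.

180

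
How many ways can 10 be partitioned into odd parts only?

10

Listing the qualifying partitions of 10:
9 + 1
7 + 3
7 + 1 + 1 + 1
5 + 5
5 + 3 + 1 + 1
5 + 1 + 1 + 1 + 1 + 1
3 + 3 + 3 + 1
3 + 3 + 1 + 1 + 1 + 1
3 + 1 + 1 + 1 + 1 + 1 + 1 + 1
1 + 1 + 1 + 1 + 1 + 1 + 1 + 1 + 1 + 1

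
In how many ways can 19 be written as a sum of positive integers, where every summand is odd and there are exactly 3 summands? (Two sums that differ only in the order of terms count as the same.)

10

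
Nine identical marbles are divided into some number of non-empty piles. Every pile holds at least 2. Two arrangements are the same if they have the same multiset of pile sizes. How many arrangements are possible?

8

The partitions of 9 that satisfy the conditions:
9
7+2
6+3
5+4
5+2+2
4+3+2
3+3+3
3+2+2+2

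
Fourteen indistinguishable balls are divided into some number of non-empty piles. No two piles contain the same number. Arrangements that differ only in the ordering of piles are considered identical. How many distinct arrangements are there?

22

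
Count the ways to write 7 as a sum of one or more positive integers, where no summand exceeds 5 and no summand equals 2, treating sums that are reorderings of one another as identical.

Listing the qualifying partitions of 7:
5+1+1
4+3
4+1+1+1
3+3+1
3+1+1+1+1
1+1+1+1+1+1+1

6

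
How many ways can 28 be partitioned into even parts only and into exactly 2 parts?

7

They are:
26 + 2
24 + 4
22 + 6
20 + 8
18 + 10
16 + 12
14 + 14
That's 7 in total.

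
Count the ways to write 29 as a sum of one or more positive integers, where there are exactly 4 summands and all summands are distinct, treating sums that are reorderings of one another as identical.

94

Systematic enumeration (by largest part, then next-largest, …) yields 94.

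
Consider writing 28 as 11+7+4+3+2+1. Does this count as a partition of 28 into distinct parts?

The parts sum to 28, and the condition 'all summands are distinct' holds.

Yes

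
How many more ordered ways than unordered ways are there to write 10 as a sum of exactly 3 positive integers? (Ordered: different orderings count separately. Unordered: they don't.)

Ordered (compositions into 3 parts): C(9,2) = 36.
Partitions of 10 into exactly 3 parts: 8.
Difference: 36 − 8 = 28.

28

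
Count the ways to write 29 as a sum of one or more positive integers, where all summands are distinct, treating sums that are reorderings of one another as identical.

A full systematic count gives 256.

256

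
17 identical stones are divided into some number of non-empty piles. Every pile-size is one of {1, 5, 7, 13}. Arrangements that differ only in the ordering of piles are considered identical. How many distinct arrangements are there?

9

The partitions of 17 that satisfy the conditions:
13 + 1 + 1 + 1 + 1
7 + 7 + 1 + 1 + 1
7 + 5 + 5
7 + 5 + 1 + 1 + 1 + 1 + 1
7 + 1 + 1 + 1 + 1 + 1 + 1 + 1 + 1 + 1 + 1
5 + 5 + 5 + 1 + 1
5 + 5 + 1 + 1 + 1 + 1 + 1 + 1 + 1
5 + 1 + 1 + 1 + 1 + 1 + 1 + 1 + 1 + 1 + 1 + 1 + 1
1 + 1 + 1 + 1 + 1 + 1 + 1 + 1 + 1 + 1 + 1 + 1 + 1 + 1 + 1 + 1 + 1
Counting gives 9.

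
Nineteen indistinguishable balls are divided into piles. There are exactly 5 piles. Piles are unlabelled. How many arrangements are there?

70

A partial list (first 12 by largest part):
15, 1, 1, 1, 1
14, 2, 1, 1, 1
13, 3, 1, 1, 1
13, 2, 2, 1, 1
12, 4, 1, 1, 1
12, 3, 2, 1, 1
12, 2, 2, 2, 1
11, 5, 1, 1, 1
11, 4, 2, 1, 1
11, 3, 3, 1, 1
11, 3, 2, 2, 1
11, 2, 2, 2, 2
…and 58 more, for 70 total.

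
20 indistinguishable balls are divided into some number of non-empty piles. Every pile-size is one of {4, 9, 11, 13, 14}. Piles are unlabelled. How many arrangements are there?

The partitions of 20 that satisfy the conditions:
11,9
4,4,4,4,4

2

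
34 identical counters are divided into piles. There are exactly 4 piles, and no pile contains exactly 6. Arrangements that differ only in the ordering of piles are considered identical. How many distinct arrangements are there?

Enumerating by decreasing first part gives 232 partitions in all.

232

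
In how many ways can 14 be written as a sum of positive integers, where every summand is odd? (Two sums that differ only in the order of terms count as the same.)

22

Enumerating:
13 + 1
11 + 3
11 + 1 + 1 + 1
9 + 5
9 + 3 + 1 + 1
9 + 1 + 1 + 1 + 1 + 1
7 + 7
7 + 5 + 1 + 1
7 + 3 + 3 + 1
7 + 3 + 1 + 1 + 1 + 1
7 + 1 + 1 + 1 + 1 + 1 + 1 + 1
5 + 5 + 3 + 1
5 + 5 + 1 + 1 + 1 + 1
5 + 3 + 3 + 3
5 + 3 + 3 + 1 + 1 + 1
5 + 3 + 1 + 1 + 1 + 1 + 1 + 1
5 + 1 + 1 + 1 + 1 + 1 + 1 + 1 + 1 + 1
3 + 3 + 3 + 3 + 1 + 1
3 + 3 + 3 + 1 + 1 + 1 + 1 + 1
3 + 3 + 1 + 1 + 1 + 1 + 1 + 1 + 1 + 1
3 + 1 + 1 + 1 + 1 + 1 + 1 + 1 + 1 + 1 + 1 + 1
1 + 1 + 1 + 1 + 1 + 1 + 1 + 1 + 1 + 1 + 1 + 1 + 1 + 1
Counting gives 22.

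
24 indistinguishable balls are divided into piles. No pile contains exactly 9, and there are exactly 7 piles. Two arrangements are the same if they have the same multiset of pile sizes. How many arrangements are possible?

Systematic enumeration (by largest part, then next-largest, …) yields 175.

175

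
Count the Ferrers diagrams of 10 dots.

42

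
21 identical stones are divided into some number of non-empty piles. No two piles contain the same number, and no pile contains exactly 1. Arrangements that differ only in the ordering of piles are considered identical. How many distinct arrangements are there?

A partial list (first 12 by largest part):
21
2, 19
3, 18
4, 17
5, 16
2, 3, 16
6, 15
2, 4, 15
7, 14
2, 5, 14
3, 4, 14
8, 13
…and 29 more, for 41 total.

41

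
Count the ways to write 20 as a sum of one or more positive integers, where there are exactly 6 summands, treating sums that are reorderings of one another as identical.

Counting exhaustively, 90 partitions satisfy the conditions.

90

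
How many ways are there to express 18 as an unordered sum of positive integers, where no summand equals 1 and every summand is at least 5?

9

The partitions of 18 that satisfy the conditions:
18
5,13
6,12
7,11
8,10
9,9
5,5,8
5,6,7
6,6,6
Counting gives 9.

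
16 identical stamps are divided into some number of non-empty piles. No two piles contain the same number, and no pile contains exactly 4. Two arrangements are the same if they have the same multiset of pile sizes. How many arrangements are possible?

22

Enumerating:
16
15+1
14+2
13+3
13+2+1
12+3+1
11+5
11+3+2
10+6
10+5+1
10+3+2+1
9+7
9+6+1
9+5+2
8+7+1
8+6+2
8+5+3
8+5+2+1
7+6+3
7+6+2+1
7+5+3+1
6+5+3+2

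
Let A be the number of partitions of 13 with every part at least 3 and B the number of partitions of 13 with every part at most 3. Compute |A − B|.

11

Partitions of 13 with every part at least 3: 10.
Partitions of 13 with every part at most 3: 21.
|10 − 21| = 11.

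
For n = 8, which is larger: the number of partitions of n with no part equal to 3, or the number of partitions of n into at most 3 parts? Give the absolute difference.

5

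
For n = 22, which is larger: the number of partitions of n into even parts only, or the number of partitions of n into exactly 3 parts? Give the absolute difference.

16

Partitions of 22 into even parts only: 56.
Partitions of 22 into exactly 3 parts: 40.
|56 − 40| = 16.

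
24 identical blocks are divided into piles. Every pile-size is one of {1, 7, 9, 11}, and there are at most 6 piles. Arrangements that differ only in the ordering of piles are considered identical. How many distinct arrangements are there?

4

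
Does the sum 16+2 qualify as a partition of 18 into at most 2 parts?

The parts sum to 18, and the condition 'there are at most 2 summands' holds.

Yes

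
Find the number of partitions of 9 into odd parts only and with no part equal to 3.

4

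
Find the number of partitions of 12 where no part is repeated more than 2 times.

There are too many to list fully; the first 12 (by largest part) are:
12
11 + 1
10 + 2
10 + 1 + 1
9 + 3
9 + 2 + 1
8 + 4
8 + 3 + 1
8 + 2 + 2
8 + 2 + 1 + 1
7 + 5
7 + 4 + 1
…and 24 more, for 36 total.

36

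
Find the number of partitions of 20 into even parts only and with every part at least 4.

12

They are:
20
16 + 4
14 + 6
12 + 8
12 + 4 + 4
10 + 10
10 + 6 + 4
8 + 8 + 4
8 + 6 + 6
8 + 4 + 4 + 4
6 + 6 + 4 + 4
4 + 4 + 4 + 4 + 4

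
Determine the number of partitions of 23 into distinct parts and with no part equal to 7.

Counting exhaustively, 79 partitions satisfy the conditions.

79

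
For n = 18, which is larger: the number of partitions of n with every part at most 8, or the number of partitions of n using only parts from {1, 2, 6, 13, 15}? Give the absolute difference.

261

Partitions of 18 with every part at most 8: 288.
Partitions of 18 using only parts from {1, 2, 6, 13, 15}: 27.
|288 − 27| = 261.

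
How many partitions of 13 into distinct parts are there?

The partitions of 13 that satisfy the conditions:
13
1,12
2,11
3,10
1,2,10
4,9
1,3,9
5,8
1,4,8
2,3,8
6,7
1,5,7
2,4,7
1,2,3,7
2,5,6
3,4,6
1,2,4,6
1,3,4,5

18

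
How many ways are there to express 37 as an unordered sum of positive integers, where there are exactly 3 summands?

Enumerating by decreasing first part gives 114 partitions in all.

114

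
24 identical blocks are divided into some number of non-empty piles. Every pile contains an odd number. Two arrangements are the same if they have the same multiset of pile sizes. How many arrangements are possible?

122

Counting exhaustively, 122 partitions satisfy the conditions.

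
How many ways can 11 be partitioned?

A partial list (first 12 by largest part):
11
10 + 1
9 + 2
9 + 1 + 1
8 + 3
8 + 2 + 1
8 + 1 + 1 + 1
7 + 4
7 + 3 + 1
7 + 2 + 2
7 + 2 + 1 + 1
7 + 1 + 1 + 1 + 1
…and 44 more, for 56 total.

56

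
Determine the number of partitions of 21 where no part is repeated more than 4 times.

Counting exhaustively, 505 partitions satisfy the conditions.

505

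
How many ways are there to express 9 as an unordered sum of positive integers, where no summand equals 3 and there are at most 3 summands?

Listing the qualifying partitions of 9:
9
1+8
2+7
1+1+7
1+2+6
4+5
2+2+5
1+4+4
Counting gives 8.

8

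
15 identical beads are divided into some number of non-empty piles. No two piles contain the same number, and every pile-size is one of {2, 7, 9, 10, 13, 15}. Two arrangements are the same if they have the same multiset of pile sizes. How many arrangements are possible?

2

Listing the qualifying partitions of 15:
15
13+2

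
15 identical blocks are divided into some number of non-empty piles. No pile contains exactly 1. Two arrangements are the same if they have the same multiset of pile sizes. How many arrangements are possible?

A partial list (first 12 by largest part):
15
13+2
12+3
11+4
11+2+2
10+5
10+3+2
9+6
9+4+2
9+3+3
9+2+2+2
8+7
…and 29 more, for 41 total.

41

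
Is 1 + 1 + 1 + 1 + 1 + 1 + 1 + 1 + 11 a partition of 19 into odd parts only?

Yes

The parts sum to 19, and the condition 'every summand is odd' holds.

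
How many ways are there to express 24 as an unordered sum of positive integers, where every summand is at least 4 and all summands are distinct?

23

They are:
24
20 + 4
19 + 5
18 + 6
17 + 7
16 + 8
15 + 9
15 + 5 + 4
14 + 10
14 + 6 + 4
13 + 11
13 + 7 + 4
13 + 6 + 5
12 + 8 + 4
12 + 7 + 5
11 + 9 + 4
11 + 8 + 5
11 + 7 + 6
10 + 9 + 5
10 + 8 + 6
9 + 8 + 7
9 + 6 + 5 + 4
8 + 7 + 5 + 4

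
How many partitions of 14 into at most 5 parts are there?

There are too many to list fully; the first 12 (by largest part) are:
14
13,1
12,2
12,1,1
11,3
11,2,1
11,1,1,1
10,4
10,3,1
10,2,2
10,2,1,1
10,1,1,1,1
…and 58 more, for 70 total.

70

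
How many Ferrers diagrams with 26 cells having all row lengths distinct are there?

165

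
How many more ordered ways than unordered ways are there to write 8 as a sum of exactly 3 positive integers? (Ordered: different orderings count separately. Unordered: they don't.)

Compositions: C(7,2) = 21.
Unordered (partitions into 3 parts): 5.
Difference: 21 − 5 = 16.

16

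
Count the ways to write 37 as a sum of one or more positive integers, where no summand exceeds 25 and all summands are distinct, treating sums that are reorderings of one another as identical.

705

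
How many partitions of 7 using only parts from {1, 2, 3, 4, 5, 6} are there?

The partitions of 7 that satisfy the conditions:
1+6
2+5
1+1+5
3+4
1+2+4
1+1+1+4
1+3+3
2+2+3
1+1+2+3
1+1+1+1+3
1+2+2+2
1+1+1+2+2
1+1+1+1+1+2
1+1+1+1+1+1+1

14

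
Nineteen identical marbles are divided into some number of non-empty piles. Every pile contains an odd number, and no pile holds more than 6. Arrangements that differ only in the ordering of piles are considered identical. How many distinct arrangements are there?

Enumerating:
1+3+5+5+5
1+1+1+1+5+5+5
3+3+3+5+5
1+1+1+3+3+5+5
1+1+1+1+1+1+3+5+5
1+1+1+1+1+1+1+1+1+5+5
1+1+3+3+3+3+5
1+1+1+1+1+3+3+3+5
1+1+1+1+1+1+1+1+3+3+5
1+1+1+1+1+1+1+1+1+1+1+3+5
1+1+1+1+1+1+1+1+1+1+1+1+1+1+5
1+3+3+3+3+3+3
1+1+1+1+3+3+3+3+3
1+1+1+1+1+1+1+3+3+3+3
1+1+1+1+1+1+1+1+1+1+3+3+3
1+1+1+1+1+1+1+1+1+1+1+1+1+3+3
1+1+1+1+1+1+1+1+1+1+1+1+1+1+1+1+3
1+1+1+1+1+1+1+1+1+1+1+1+1+1+1+1+1+1+1
That's 18 in total.

18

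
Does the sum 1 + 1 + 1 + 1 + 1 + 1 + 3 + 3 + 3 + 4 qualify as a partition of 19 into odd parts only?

No

The parts sum to 19, and the condition 'every summand is odd' is violated.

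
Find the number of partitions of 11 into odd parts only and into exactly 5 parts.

Enumerating:
7,1,1,1,1
5,3,1,1,1
3,3,3,1,1
Counting gives 3.

3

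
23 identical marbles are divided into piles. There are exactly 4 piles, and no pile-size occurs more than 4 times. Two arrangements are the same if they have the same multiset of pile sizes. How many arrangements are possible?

94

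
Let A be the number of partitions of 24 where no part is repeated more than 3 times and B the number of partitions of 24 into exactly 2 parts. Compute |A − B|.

Partitions of 24 where no part is repeated more than 3 times: 722.
Partitions of 24 into exactly 2 parts: 12.
|722 − 12| = 710.

710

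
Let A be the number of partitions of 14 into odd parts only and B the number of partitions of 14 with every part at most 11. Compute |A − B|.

109

Partitions of 14 into odd parts only: 22.
Partitions of 14 with every part at most 11: 131.
|22 − 131| = 109.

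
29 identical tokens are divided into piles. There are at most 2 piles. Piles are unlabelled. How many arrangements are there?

15

The partitions of 29 that satisfy the conditions:
29
28 + 1
27 + 2
26 + 3
25 + 4
24 + 5
23 + 6
22 + 7
21 + 8
20 + 9
19 + 10
18 + 11
17 + 12
16 + 13
15 + 14
Counting gives 15.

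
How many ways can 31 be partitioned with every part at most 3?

96

There are 96 such partitions.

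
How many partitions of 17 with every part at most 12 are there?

285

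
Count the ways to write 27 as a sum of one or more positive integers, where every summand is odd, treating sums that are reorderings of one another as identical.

192

Direct enumeration gives 192 partitions.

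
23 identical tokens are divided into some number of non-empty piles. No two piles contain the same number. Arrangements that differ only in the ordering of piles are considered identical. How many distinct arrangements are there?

Enumerating by decreasing first part gives 104 partitions in all.

104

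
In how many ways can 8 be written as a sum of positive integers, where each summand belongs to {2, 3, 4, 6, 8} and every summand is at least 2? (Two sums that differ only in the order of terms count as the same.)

The partitions of 8 that satisfy the conditions:
8
6, 2
4, 4
4, 2, 2
3, 3, 2
2, 2, 2, 2

6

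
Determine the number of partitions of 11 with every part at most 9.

54

A partial list (first 12 by largest part):
9 + 2
9 + 1 + 1
8 + 3
8 + 2 + 1
8 + 1 + 1 + 1
7 + 4
7 + 3 + 1
7 + 2 + 2
7 + 2 + 1 + 1
7 + 1 + 1 + 1 + 1
6 + 5
6 + 4 + 1
…and 42 more, for 54 total.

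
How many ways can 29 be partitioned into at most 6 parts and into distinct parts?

255

Counting exhaustively, 255 partitions satisfy the conditions.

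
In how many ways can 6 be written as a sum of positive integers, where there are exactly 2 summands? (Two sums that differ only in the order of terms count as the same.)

Enumerating:
1,5
2,4
3,3
That's 3 in total.

3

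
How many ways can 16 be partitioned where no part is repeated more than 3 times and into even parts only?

They are:
16
14,2
12,4
12,2,2
10,6
10,4,2
10,2,2,2
8,8
8,6,2
8,4,4
8,4,2,2
6,6,4
6,6,2,2
6,4,4,2
6,4,2,2,2
4,4,4,2,2

16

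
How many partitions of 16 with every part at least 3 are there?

Enumerating:
16
13+3
12+4
11+5
10+6
10+3+3
9+7
9+4+3
8+8
8+5+3
8+4+4
7+6+3
7+5+4
7+3+3+3
6+6+4
6+5+5
6+4+3+3
5+5+3+3
5+4+4+3
4+4+4+4
4+3+3+3+3
Counting gives 21.

21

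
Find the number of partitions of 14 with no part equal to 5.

Direct enumeration gives 105 partitions.

105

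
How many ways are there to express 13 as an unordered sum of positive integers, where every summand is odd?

Listing the qualifying partitions of 13:
13
11+1+1
9+3+1
9+1+1+1+1
7+5+1
7+3+3
7+3+1+1+1
7+1+1+1+1+1+1
5+5+3
5+5+1+1+1
5+3+3+1+1
5+3+1+1+1+1+1
5+1+1+1+1+1+1+1+1
3+3+3+3+1
3+3+3+1+1+1+1
3+3+1+1+1+1+1+1+1
3+1+1+1+1+1+1+1+1+1+1
1+1+1+1+1+1+1+1+1+1+1+1+1
Counting gives 18.

18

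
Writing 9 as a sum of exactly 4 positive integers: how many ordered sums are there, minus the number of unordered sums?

50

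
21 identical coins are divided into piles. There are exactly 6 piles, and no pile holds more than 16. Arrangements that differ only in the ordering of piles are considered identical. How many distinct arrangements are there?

There are 110 such partitions.

110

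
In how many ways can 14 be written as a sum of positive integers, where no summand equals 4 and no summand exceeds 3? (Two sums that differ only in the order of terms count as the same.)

They are:
3,3,3,3,2
3,3,3,3,1,1
3,3,3,2,2,1
3,3,3,2,1,1,1
3,3,3,1,1,1,1,1
3,3,2,2,2,2
3,3,2,2,2,1,1
3,3,2,2,1,1,1,1
3,3,2,1,1,1,1,1,1
3,3,1,1,1,1,1,1,1,1
3,2,2,2,2,2,1
3,2,2,2,2,1,1,1
3,2,2,2,1,1,1,1,1
3,2,2,1,1,1,1,1,1,1
3,2,1,1,1,1,1,1,1,1,1
3,1,1,1,1,1,1,1,1,1,1,1
2,2,2,2,2,2,2
2,2,2,2,2,2,1,1
2,2,2,2,2,1,1,1,1
2,2,2,2,1,1,1,1,1,1
2,2,2,1,1,1,1,1,1,1,1
2,2,1,1,1,1,1,1,1,1,1,1
2,1,1,1,1,1,1,1,1,1,1,1,1
1,1,1,1,1,1,1,1,1,1,1,1,1,1

24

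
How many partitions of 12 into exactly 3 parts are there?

The partitions of 12 that satisfy the conditions:
10, 1, 1
9, 2, 1
8, 3, 1
8, 2, 2
7, 4, 1
7, 3, 2
6, 5, 1
6, 4, 2
6, 3, 3
5, 5, 2
5, 4, 3
4, 4, 4
That's 12 in total.

12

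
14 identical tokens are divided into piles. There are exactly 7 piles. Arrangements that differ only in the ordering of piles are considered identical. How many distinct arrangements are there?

Enumerating:
8+1+1+1+1+1+1
7+2+1+1+1+1+1
6+3+1+1+1+1+1
6+2+2+1+1+1+1
5+4+1+1+1+1+1
5+3+2+1+1+1+1
5+2+2+2+1+1+1
4+4+2+1+1+1+1
4+3+3+1+1+1+1
4+3+2+2+1+1+1
4+2+2+2+2+1+1
3+3+3+2+1+1+1
3+3+2+2+2+1+1
3+2+2+2+2+2+1
2+2+2+2+2+2+2

15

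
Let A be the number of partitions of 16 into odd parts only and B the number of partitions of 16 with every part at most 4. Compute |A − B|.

32

Partitions of 16 into odd parts only: 32.
Partitions of 16 with every part at most 4: 64.
|32 − 64| = 32.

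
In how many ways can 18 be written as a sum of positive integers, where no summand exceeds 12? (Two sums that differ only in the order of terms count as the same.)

Direct enumeration gives 366 partitions.

366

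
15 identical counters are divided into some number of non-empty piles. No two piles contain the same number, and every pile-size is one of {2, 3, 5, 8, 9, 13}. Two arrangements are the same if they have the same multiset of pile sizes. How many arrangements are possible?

2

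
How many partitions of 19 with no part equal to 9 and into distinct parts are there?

45

A partial list (first 12 by largest part):
19
18,1
17,2
16,3
16,2,1
15,4
15,3,1
14,5
14,4,1
14,3,2
13,6
13,5,1
…and 33 more, for 45 total.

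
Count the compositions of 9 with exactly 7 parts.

Equivalently, choose which 6 of the 8 gaps become plus signs: C(8,6) = 28.

28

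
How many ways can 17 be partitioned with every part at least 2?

66

A partial list (first 12 by largest part):
17
15 + 2
14 + 3
13 + 4
13 + 2 + 2
12 + 5
12 + 3 + 2
11 + 6
11 + 4 + 2
11 + 3 + 3
11 + 2 + 2 + 2
10 + 7
…and 54 more, for 66 total.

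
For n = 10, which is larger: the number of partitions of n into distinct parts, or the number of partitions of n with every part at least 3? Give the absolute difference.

5

Partitions of 10 into distinct parts: 10.
Partitions of 10 with every part at least 3: 5.
|10 − 5| = 5.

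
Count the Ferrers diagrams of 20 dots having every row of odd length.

64

A partial list (first 12 by largest part):
19 + 1
17 + 3
17 + 1 + 1 + 1
15 + 5
15 + 3 + 1 + 1
15 + 1 + 1 + 1 + 1 + 1
13 + 7
13 + 5 + 1 + 1
13 + 3 + 3 + 1
13 + 3 + 1 + 1 + 1 + 1
13 + 1 + 1 + 1 + 1 + 1 + 1 + 1
11 + 9
…and 52 more, for 64 total.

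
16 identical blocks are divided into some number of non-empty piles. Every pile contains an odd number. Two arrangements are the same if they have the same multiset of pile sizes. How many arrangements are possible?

There are too many to list fully; the first 12 (by largest part) are:
15,1
13,3
13,1,1,1
11,5
11,3,1,1
11,1,1,1,1,1
9,7
9,5,1,1
9,3,3,1
9,3,1,1,1,1
9,1,1,1,1,1,1,1
7,7,1,1
…and 20 more, for 32 total.

32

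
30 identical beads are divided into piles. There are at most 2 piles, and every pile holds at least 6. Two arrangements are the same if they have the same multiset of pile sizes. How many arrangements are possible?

11

They are:
30
6+24
7+23
8+22
9+21
10+20
11+19
12+18
13+17
14+16
15+15
Counting gives 11.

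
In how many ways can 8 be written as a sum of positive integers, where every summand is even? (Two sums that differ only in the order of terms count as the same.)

Listing the qualifying partitions of 8:
8
6, 2
4, 4
4, 2, 2
2, 2, 2, 2

5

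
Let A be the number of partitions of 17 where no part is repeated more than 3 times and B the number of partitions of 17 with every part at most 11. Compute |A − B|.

112

Partitions of 17 where no part is repeated more than 3 times: 166.
Partitions of 17 with every part at most 11: 278.
|166 − 278| = 112.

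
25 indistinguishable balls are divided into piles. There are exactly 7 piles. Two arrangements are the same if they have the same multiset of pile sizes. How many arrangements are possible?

Systematic enumeration (by largest part, then next-largest, …) yields 248.

248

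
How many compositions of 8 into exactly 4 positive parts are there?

35

Place 3 bars in the 7 internal gaps of a row of 8 dots: C(7,3) = 35.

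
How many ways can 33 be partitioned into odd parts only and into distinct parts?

Listing the qualifying partitions of 33:
33
29 + 3 + 1
27 + 5 + 1
25 + 7 + 1
25 + 5 + 3
23 + 9 + 1
23 + 7 + 3
21 + 11 + 1
21 + 9 + 3
21 + 7 + 5
19 + 13 + 1
19 + 11 + 3
19 + 9 + 5
17 + 15 + 1
17 + 13 + 3
17 + 11 + 5
17 + 9 + 7
17 + 7 + 5 + 3 + 1
15 + 13 + 5
15 + 11 + 7
15 + 9 + 5 + 3 + 1
13 + 11 + 9
13 + 11 + 5 + 3 + 1
13 + 9 + 7 + 3 + 1
11 + 9 + 7 + 5 + 1

25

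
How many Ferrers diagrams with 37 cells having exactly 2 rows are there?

18

Enumerating:
36, 1
35, 2
34, 3
33, 4
32, 5
31, 6
30, 7
29, 8
28, 9
27, 10
26, 11
25, 12
24, 13
23, 14
22, 15
21, 16
20, 17
19, 18
That's 18 in total.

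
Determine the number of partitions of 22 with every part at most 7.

522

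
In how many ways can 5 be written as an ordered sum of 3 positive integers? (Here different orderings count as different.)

6

A composition of 5 into 3 positive parts is chosen by placing 2 dividers among the 4 gaps between 5 units: C(4,2) = 6.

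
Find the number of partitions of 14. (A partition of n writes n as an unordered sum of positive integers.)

135

Direct enumeration gives 135 partitions.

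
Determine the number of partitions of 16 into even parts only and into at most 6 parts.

20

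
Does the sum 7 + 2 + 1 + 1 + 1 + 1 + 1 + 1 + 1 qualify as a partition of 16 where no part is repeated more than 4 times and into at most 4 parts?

The parts sum to 16, and the condition 'no summand is used more than 4 times' is violated.

No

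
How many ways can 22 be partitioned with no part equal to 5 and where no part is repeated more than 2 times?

196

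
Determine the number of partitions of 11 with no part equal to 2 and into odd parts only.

12

Listing the qualifying partitions of 11:
11
1,1,9
1,3,7
1,1,1,1,7
1,5,5
3,3,5
1,1,1,3,5
1,1,1,1,1,1,5
1,1,3,3,3
1,1,1,1,1,3,3
1,1,1,1,1,1,1,1,3
1,1,1,1,1,1,1,1,1,1,1
That's 12 in total.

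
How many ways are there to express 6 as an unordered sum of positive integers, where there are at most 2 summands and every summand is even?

2

Enumerating:
6
4,2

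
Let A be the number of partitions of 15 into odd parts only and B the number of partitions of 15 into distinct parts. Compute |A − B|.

0

Partitions of 15 into odd parts only: 27.
Partitions of 15 into distinct parts: 27.
|27 − 27| = 0.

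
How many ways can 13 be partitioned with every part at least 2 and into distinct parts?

Enumerating:
13
2 + 11
3 + 10
4 + 9
5 + 8
2 + 3 + 8
6 + 7
2 + 4 + 7
2 + 5 + 6
3 + 4 + 6

10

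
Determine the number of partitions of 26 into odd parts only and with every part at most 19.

159

Direct enumeration gives 159 partitions.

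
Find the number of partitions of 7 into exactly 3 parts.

The partitions of 7 that satisfy the conditions:
5, 1, 1
4, 2, 1
3, 3, 1
3, 2, 2

4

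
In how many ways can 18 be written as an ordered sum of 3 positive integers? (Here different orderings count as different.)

By stars and bars with positive parts, the count is C(17,2) = 136.

136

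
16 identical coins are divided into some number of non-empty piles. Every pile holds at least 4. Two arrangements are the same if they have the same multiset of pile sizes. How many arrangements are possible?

Listing the qualifying partitions of 16:
16
12, 4
11, 5
10, 6
9, 7
8, 8
8, 4, 4
7, 5, 4
6, 6, 4
6, 5, 5
4, 4, 4, 4

11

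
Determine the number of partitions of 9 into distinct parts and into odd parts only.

Enumerating:
9
5, 3, 1

2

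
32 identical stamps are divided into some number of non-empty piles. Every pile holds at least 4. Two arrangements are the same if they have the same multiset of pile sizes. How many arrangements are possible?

There are 195 such partitions.

195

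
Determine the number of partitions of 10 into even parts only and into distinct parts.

Enumerating:
10
8,2
6,4
Counting gives 3.

3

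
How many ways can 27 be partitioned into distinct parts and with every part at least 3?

59

There are too many to list fully; the first 12 (by largest part) are:
27
24 + 3
23 + 4
22 + 5
21 + 6
20 + 7
20 + 4 + 3
19 + 8
19 + 5 + 3
18 + 9
18 + 6 + 3
18 + 5 + 4
…and 47 more, for 59 total.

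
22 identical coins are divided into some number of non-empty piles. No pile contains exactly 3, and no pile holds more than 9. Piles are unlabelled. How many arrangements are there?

339

Systematic enumeration (by largest part, then next-largest, …) yields 339.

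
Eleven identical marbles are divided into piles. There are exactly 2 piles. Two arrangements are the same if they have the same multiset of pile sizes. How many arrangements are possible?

Enumerating:
1+10
2+9
3+8
4+7
5+6

5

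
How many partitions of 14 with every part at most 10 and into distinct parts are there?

17

The partitions of 14 that satisfy the conditions:
10 + 4
10 + 3 + 1
9 + 5
9 + 4 + 1
9 + 3 + 2
8 + 6
8 + 5 + 1
8 + 4 + 2
8 + 3 + 2 + 1
7 + 6 + 1
7 + 5 + 2
7 + 4 + 3
7 + 4 + 2 + 1
6 + 5 + 3
6 + 5 + 2 + 1
6 + 4 + 3 + 1
5 + 4 + 3 + 2
Counting gives 17.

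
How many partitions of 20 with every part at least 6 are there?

Listing the qualifying partitions of 20:
20
6, 14
7, 13
8, 12
9, 11
10, 10
6, 6, 8
6, 7, 7
Counting gives 8.

8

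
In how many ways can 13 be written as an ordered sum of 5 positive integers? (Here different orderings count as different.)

495

A composition of 13 into 5 positive parts is chosen by placing 4 dividers among the 12 gaps between 13 units: C(12,4) = 495.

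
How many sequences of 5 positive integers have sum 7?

Equivalently, choose which 4 of the 6 gaps become plus signs: C(6,4) = 15.

15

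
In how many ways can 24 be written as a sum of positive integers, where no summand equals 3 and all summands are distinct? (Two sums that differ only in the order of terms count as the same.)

A full systematic count gives 75.

75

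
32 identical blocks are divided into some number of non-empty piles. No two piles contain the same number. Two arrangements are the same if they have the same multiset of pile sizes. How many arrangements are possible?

A full systematic count gives 390.

390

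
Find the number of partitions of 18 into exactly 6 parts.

58

There are too many to list fully; the first 12 (by largest part) are:
13+1+1+1+1+1
12+2+1+1+1+1
11+3+1+1+1+1
11+2+2+1+1+1
10+4+1+1+1+1
10+3+2+1+1+1
10+2+2+2+1+1
9+5+1+1+1+1
9+4+2+1+1+1
9+3+3+1+1+1
9+3+2+2+1+1
9+2+2+2+2+1
…and 46 more, for 58 total.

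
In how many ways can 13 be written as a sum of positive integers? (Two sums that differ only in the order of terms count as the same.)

Direct enumeration gives 101 partitions.

101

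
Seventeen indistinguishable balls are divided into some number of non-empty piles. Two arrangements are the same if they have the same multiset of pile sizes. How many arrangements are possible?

Direct enumeration gives 297 partitions.

297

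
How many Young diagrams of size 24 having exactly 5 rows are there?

164

Direct enumeration gives 164 partitions.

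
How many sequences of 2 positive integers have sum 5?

Place 1 bars in the 4 internal gaps of a row of 5 dots: C(4,1) = 4.

4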